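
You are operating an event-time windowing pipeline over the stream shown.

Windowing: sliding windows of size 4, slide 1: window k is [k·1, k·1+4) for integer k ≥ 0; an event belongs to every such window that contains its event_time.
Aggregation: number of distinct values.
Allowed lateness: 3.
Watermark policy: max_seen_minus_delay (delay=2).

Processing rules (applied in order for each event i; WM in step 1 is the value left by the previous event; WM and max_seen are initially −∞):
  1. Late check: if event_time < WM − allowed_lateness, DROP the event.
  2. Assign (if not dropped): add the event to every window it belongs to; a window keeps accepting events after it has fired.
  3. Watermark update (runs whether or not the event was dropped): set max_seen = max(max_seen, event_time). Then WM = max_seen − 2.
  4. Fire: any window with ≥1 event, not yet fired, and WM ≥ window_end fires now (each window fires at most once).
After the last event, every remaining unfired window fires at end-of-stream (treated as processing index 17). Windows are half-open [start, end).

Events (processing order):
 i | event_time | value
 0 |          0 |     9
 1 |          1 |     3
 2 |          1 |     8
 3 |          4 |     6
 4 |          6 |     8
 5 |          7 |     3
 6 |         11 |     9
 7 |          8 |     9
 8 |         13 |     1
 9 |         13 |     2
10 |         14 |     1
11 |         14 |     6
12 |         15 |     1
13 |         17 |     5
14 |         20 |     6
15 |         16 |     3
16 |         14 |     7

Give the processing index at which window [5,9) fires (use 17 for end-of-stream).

6

i=0 t=0 v=9: → [0,4); WM=-2
i=1 t=1 v=3: → [1,5),[0,4); WM=-1
i=2 t=1 v=8: → [1,5),[0,4); WM=-1
i=3 t=4 v=6: → [4,8),[3,7),[2,6),[1,5); WM=2
i=4 t=6 v=8: → [6,10),[5,9),[4,8),[3,7); WM=4; [0,4) fires=3
i=5 t=7 v=3: → [7,11),[6,10),[5,9),[4,8); WM=5; [1,5) fires=3
i=6 t=11 v=9: → [11,15),[10,14),[9,13),[8,12); WM=9; [2,6) fires=1 [3,7) fires=2 [4,8) fires=3 [5,9) fires=2
i=7 t=8 v=9: → [8,12),[7,11),[6,10),[5,9); WM=9
i=8 t=13 v=1: → [13,17),[12,16),[11,15),[10,14); WM=11; [6,10) fires=3 [7,11) fires=2
i=9 t=13 v=2: → [13,17),[12,16),[11,15),[10,14); WM=11
i=10 t=14 v=1: → [14,18),[13,17),[12,16),[11,15); WM=12; [8,12) fires=1
i=11 t=14 v=6: → [14,18),[13,17),[12,16),[11,15); WM=12
i=12 t=15 v=1: → [15,19),[14,18),[13,17),[12,16); WM=13; [9,13) fires=1
i=13 t=17 v=5: → [17,21),[16,20),[15,19),[14,18); WM=15; [10,14) fires=3 [11,15) fires=4
i=14 t=20 v=6: → [20,24),[19,23),[18,22),[17,21); WM=18; [12,16) fires=3 [13,17) fires=3 [14,18) fires=3
i=15 t=16 v=3: → [16,20),[15,19),[14,18),[13,17); WM=18
i=16 t=14 v=7: DROP (t<18-3); WM=18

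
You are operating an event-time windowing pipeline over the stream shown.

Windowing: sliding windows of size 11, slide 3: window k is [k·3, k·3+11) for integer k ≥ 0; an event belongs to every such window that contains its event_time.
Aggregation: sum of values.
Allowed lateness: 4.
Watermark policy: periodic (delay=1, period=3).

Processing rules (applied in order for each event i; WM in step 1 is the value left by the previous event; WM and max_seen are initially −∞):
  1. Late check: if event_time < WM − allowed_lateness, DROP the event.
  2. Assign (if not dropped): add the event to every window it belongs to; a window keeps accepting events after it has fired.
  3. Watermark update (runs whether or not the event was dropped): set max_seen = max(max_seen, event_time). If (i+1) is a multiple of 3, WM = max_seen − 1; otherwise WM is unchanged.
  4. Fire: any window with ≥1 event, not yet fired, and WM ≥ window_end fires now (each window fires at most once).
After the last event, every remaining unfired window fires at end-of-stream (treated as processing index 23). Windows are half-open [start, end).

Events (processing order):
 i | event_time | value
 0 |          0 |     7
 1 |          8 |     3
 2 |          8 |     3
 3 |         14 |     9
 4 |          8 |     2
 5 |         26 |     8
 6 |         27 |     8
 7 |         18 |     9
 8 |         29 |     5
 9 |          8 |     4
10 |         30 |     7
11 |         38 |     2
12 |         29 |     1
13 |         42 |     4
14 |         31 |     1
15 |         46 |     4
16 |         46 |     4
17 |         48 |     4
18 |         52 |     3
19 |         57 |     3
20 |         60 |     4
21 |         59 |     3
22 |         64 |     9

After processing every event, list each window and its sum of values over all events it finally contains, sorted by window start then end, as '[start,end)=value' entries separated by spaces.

[0,11)=15 [3,14)=8 [6,17)=17 [9,20)=9 [12,23)=9 [18,29)=16 [21,32)=28 [24,35)=28 [27,38)=20 [30,41)=9 [33,44)=6 [36,47)=14 [39,50)=16 [42,53)=19 [45,56)=15 [48,59)=10 [51,62)=13 [54,65)=19 [57,68)=19 [60,71)=13 [63,74)=9

i=0 t=0 v=7: → [0,11); WM=−∞
i=1 t=8 v=3: → [6,17),[3,14),[0,11); WM=−∞
i=2 t=8 v=3: → [6,17),[3,14),[0,11); WM=7
i=3 t=14 v=9: → [12,23),[9,20),[6,17); WM=7
i=4 t=8 v=2: → [6,17),[3,14),[0,11); WM=7
i=5 t=26 v=8: → [24,35),[21,32),[18,29); WM=25; [0,11) fires=15 [3,14) fires=8 [6,17) fires=17 [9,20) fires=9 [12,23) fires=9
i=6 t=27 v=8: → [27,38),[24,35),[21,32),[18,29); WM=25
i=7 t=18 v=9: DROP (t<25-4); WM=25
i=8 t=29 v=5: → [27,38),[24,35),[21,32); WM=28
i=9 t=8 v=4: DROP (t<28-4); WM=28
i=10 t=30 v=7: → [30,41),[27,38),[24,35),[21,32); WM=28
i=11 t=38 v=2: → [36,47),[33,44),[30,41); WM=37; [18,29) fires=16 [21,32) fires=28 [24,35) fires=28
i=12 t=29 v=1: DROP (t<37-4); WM=37
i=13 t=42 v=4: → [42,53),[39,50),[36,47),[33,44); WM=37
i=14 t=31 v=1: DROP (t<37-4); WM=41; [27,38) fires=20 [30,41) fires=9
i=15 t=46 v=4: → [45,56),[42,53),[39,50),[36,47); WM=41
i=16 t=46 v=4: → [45,56),[42,53),[39,50),[36,47); WM=41
i=17 t=48 v=4: → [48,59),[45,56),[42,53),[39,50); WM=47; [33,44) fires=6 [36,47) fires=14
i=18 t=52 v=3: → [51,62),[48,59),[45,56),[42,53); WM=47
i=19 t=57 v=3: → [57,68),[54,65),[51,62),[48,59); WM=47
i=20 t=60 v=4: → [60,71),[57,68),[54,65),[51,62); WM=59; [39,50) fires=16 [42,53) fires=19 [45,56) fires=15 [48,59) fires=10
i=21 t=59 v=3: → [57,68),[54,65),[51,62); WM=59
i=22 t=64 v=9: → [63,74),[60,71),[57,68),[54,65); WM=59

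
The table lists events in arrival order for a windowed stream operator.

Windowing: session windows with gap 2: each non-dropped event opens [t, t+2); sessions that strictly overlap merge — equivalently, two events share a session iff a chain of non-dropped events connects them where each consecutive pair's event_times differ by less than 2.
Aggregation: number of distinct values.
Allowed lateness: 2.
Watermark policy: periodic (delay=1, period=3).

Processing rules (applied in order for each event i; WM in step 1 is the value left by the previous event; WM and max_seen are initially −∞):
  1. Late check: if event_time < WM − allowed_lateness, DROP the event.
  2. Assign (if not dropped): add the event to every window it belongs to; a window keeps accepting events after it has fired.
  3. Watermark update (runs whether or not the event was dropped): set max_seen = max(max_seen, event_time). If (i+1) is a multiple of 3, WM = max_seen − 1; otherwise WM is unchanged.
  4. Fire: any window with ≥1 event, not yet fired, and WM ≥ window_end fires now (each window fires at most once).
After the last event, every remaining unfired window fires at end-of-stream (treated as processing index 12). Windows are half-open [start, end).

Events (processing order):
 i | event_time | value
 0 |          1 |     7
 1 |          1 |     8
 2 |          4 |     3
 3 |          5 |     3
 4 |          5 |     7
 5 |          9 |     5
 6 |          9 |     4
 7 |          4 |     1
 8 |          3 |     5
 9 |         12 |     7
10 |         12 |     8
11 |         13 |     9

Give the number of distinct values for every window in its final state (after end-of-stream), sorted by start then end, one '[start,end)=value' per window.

i=0 t=1 v=7: → [1,3); WM=−∞
i=1 t=1 v=8: → [1,3); WM=−∞
i=2 t=4 v=3: → [4,6); WM=3
i=3 t=5 v=3: → [4,7); WM=3
i=4 t=5 v=7: → [4,7); WM=3
i=5 t=9 v=5: → [9,11); WM=8
i=6 t=9 v=4: → [9,11); WM=8
i=7 t=4 v=1: DROP (t<8-2); WM=8
i=8 t=3 v=5: DROP (t<8-2); WM=8
i=9 t=12 v=7: → [12,14); WM=8
i=10 t=12 v=8: → [12,14); WM=8
i=11 t=13 v=9: → [12,15); WM=12

[1,3)=2 [4,7)=2 [9,11)=2 [12,15)=3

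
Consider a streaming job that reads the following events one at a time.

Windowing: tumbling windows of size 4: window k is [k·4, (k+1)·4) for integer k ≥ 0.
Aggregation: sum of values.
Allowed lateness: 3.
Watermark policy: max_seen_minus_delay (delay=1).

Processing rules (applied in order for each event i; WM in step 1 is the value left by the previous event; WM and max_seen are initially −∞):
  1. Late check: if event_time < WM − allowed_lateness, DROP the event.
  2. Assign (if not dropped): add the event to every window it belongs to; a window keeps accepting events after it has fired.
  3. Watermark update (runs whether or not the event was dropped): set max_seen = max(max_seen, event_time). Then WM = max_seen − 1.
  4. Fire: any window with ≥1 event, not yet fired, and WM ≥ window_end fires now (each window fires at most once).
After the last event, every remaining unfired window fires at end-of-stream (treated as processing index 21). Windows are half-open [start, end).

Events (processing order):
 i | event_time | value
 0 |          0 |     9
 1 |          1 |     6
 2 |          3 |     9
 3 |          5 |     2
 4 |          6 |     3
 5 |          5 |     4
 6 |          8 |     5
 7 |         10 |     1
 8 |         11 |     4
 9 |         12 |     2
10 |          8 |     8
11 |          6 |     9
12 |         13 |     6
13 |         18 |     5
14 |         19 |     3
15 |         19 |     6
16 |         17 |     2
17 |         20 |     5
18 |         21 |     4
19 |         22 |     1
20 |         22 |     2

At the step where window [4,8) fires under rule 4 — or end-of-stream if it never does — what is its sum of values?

i=0 t=0 v=9: → [0,4); WM=-1
i=1 t=1 v=6: → [0,4); WM=0
i=2 t=3 v=9: → [0,4); WM=2
i=3 t=5 v=2: → [4,8); WM=4; [0,4) fires=24
i=4 t=6 v=3: → [4,8); WM=5
i=5 t=5 v=4: → [4,8); WM=5
i=6 t=8 v=5: → [8,12); WM=7
i=7 t=10 v=1: → [8,12); WM=9; [4,8) fires=9
i=8 t=11 v=4: → [8,12); WM=10
i=9 t=12 v=2: → [12,16); WM=11
i=10 t=8 v=8: → [8,12); WM=11
i=11 t=6 v=9: DROP (t<11-3); WM=11
i=12 t=13 v=6: → [12,16); WM=12; [8,12) fires=18
i=13 t=18 v=5: → [16,20); WM=17; [12,16) fires=8
i=14 t=19 v=3: → [16,20); WM=18
i=15 t=19 v=6: → [16,20); WM=18
i=16 t=17 v=2: → [16,20); WM=18
i=17 t=20 v=5: → [20,24); WM=19
i=18 t=21 v=4: → [20,24); WM=20; [16,20) fires=16
i=19 t=22 v=1: → [20,24); WM=21
i=20 t=22 v=2: → [20,24); WM=21

9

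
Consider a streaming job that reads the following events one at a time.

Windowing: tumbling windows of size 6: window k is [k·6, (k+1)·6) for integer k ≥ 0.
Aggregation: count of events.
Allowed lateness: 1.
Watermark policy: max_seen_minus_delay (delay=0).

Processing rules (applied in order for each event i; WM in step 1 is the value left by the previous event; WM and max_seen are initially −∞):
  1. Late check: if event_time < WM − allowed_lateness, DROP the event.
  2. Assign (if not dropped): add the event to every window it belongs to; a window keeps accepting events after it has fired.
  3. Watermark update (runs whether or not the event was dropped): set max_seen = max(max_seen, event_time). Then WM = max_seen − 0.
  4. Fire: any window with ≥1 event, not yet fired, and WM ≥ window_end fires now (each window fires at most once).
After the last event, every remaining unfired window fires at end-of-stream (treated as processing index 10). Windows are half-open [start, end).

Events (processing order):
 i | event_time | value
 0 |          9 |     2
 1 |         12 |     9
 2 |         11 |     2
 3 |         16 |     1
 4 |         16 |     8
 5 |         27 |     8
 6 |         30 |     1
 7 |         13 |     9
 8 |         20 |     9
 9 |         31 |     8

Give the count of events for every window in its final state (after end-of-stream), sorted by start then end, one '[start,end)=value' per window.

i=0 t=9 v=2: → [6,12); WM=9
i=1 t=12 v=9: → [12,18); WM=12; [6,12) fires=1
i=2 t=11 v=2: → [6,12); WM=12
i=3 t=16 v=1: → [12,18); WM=16
i=4 t=16 v=8: → [12,18); WM=16
i=5 t=27 v=8: → [24,30); WM=27; [12,18) fires=3
i=6 t=30 v=1: → [30,36); WM=30; [24,30) fires=1
i=7 t=13 v=9: DROP (t<30-1); WM=30
i=8 t=20 v=9: DROP (t<30-1); WM=30
i=9 t=31 v=8: → [30,36); WM=31

[6,12)=2 [12,18)=3 [24,30)=1 [30,36)=2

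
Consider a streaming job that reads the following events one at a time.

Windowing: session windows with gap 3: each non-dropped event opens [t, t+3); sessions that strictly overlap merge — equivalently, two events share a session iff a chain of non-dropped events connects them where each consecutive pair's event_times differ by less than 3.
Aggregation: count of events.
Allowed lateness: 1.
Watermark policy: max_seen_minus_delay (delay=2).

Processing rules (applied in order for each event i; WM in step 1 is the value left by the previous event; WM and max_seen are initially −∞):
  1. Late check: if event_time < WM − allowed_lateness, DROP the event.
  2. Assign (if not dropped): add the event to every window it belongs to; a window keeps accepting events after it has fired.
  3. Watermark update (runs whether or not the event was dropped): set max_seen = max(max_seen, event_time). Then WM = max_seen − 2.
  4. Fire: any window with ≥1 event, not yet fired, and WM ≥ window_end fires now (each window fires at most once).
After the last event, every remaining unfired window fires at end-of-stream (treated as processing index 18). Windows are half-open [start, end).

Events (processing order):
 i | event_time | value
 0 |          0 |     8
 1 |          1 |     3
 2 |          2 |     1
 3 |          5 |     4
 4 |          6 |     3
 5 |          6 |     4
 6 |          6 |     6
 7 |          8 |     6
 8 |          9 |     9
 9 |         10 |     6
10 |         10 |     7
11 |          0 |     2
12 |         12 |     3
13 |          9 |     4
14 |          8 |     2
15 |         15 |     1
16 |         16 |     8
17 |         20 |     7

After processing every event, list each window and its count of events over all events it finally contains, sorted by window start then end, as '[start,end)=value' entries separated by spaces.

[0,5)=3 [5,15)=10 [15,19)=2 [20,23)=1

i=0 t=0 v=8: → [0,3); WM=-2
i=1 t=1 v=3: → [0,4); WM=-1
i=2 t=2 v=1: → [0,5); WM=0
i=3 t=5 v=4: → [5,8); WM=3
i=4 t=6 v=3: → [5,9); WM=4
i=5 t=6 v=4: → [5,9); WM=4
i=6 t=6 v=6: → [5,9); WM=4
i=7 t=8 v=6: → [5,11); WM=6
i=8 t=9 v=9: → [5,12); WM=7
i=9 t=10 v=6: → [5,13); WM=8
i=10 t=10 v=7: → [5,13); WM=8
i=11 t=0 v=2: DROP (t<8-1); WM=8
i=12 t=12 v=3: → [5,15); WM=10
i=13 t=9 v=4: → [5,15); WM=10
i=14 t=8 v=2: DROP (t<10-1); WM=10
i=15 t=15 v=1: → [15,18); WM=13
i=16 t=16 v=8: → [15,19); WM=14
i=17 t=20 v=7: → [20,23); WM=18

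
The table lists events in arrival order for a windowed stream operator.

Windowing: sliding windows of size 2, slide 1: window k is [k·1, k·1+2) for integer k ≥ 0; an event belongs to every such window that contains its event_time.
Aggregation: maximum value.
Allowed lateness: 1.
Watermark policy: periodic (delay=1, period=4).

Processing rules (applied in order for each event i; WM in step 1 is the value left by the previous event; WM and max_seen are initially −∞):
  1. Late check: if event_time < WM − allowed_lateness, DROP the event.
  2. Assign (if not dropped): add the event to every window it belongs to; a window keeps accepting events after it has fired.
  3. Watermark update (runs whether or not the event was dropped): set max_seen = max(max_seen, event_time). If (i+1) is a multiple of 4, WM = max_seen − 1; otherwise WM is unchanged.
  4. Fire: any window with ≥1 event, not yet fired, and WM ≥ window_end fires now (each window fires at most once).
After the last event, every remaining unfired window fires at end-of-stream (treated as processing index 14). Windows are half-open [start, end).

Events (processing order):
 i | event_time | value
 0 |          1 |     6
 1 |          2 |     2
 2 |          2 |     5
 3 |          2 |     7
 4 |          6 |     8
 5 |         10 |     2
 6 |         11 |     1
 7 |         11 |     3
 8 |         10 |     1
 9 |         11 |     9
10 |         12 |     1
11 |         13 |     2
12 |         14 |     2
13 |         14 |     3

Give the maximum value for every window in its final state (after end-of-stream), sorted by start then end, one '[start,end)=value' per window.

i=0 t=1 v=6: → [1,3),[0,2); WM=−∞
i=1 t=2 v=2: → [2,4),[1,3); WM=−∞
i=2 t=2 v=5: → [2,4),[1,3); WM=−∞
i=3 t=2 v=7: → [2,4),[1,3); WM=1
i=4 t=6 v=8: → [6,8),[5,7); WM=1
i=5 t=10 v=2: → [10,12),[9,11); WM=1
i=6 t=11 v=1: → [11,13),[10,12); WM=1
i=7 t=11 v=3: → [11,13),[10,12); WM=10; [0,2) fires=6 [1,3) fires=7 [2,4) fires=7 [5,7) fires=8 [6,8) fires=8
i=8 t=10 v=1: → [10,12),[9,11); WM=10
i=9 t=11 v=9: → [11,13),[10,12); WM=10
i=10 t=12 v=1: → [12,14),[11,13); WM=10
i=11 t=13 v=2: → [13,15),[12,14); WM=12; [9,11) fires=2 [10,12) fires=9
i=12 t=14 v=2: → [14,16),[13,15); WM=12
i=13 t=14 v=3: → [14,16),[13,15); WM=12

[0,2)=6 [1,3)=7 [2,4)=7 [5,7)=8 [6,8)=8 [9,11)=2 [10,12)=9 [11,13)=9 [12,14)=2 [13,15)=3 [14,16)=3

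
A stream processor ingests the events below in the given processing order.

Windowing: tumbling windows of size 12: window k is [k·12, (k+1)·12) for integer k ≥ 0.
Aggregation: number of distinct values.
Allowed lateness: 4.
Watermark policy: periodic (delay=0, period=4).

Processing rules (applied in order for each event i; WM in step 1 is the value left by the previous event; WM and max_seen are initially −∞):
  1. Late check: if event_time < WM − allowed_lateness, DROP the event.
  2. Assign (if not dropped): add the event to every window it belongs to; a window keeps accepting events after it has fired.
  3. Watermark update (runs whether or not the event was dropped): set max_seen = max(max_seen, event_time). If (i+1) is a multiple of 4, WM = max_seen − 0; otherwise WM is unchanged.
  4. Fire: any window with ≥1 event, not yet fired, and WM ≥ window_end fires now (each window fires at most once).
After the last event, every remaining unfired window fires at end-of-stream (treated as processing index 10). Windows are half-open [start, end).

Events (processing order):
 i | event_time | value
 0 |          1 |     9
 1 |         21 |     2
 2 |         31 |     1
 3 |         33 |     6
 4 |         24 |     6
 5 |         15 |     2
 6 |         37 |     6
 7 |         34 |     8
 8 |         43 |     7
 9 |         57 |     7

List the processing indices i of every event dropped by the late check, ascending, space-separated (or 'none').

i=0 t=1 v=9: → [0,12); WM=−∞
i=1 t=21 v=2: → [12,24); WM=−∞
i=2 t=31 v=1: → [24,36); WM=−∞
i=3 t=33 v=6: → [24,36); WM=33; [0,12) fires=1 [12,24) fires=1
i=4 t=24 v=6: DROP (t<33-4); WM=33
i=5 t=15 v=2: DROP (t<33-4); WM=33
i=6 t=37 v=6: → [36,48); WM=33
i=7 t=34 v=8: → [24,36); WM=37; [24,36) fires=3
i=8 t=43 v=7: → [36,48); WM=37
i=9 t=57 v=7: → [48,60); WM=37

4 5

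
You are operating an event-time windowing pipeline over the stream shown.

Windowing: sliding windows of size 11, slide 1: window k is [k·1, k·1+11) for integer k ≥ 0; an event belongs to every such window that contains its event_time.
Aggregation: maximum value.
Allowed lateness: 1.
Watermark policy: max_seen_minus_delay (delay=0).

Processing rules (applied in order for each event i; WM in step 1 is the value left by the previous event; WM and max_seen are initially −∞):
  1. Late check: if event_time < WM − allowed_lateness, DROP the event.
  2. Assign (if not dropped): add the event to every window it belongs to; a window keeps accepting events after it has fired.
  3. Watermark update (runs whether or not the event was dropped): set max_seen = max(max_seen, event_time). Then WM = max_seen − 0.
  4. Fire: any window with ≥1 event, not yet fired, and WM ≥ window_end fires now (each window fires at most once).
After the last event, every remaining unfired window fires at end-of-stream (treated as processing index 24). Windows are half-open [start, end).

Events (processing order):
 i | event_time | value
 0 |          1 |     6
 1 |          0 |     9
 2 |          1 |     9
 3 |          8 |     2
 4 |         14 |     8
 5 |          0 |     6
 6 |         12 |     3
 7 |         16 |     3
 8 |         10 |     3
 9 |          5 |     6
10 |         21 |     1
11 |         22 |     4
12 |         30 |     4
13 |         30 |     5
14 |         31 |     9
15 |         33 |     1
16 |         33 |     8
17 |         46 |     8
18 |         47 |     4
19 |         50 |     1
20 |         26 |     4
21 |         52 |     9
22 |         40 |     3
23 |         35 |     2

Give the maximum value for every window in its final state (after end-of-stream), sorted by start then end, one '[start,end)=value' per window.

[0,11)=9 [1,12)=9 [2,13)=2 [3,14)=2 [4,15)=8 [5,16)=8 [6,17)=8 [7,18)=8 [8,19)=8 [9,20)=8 [10,21)=8 [11,22)=8 [12,23)=8 [13,24)=8 [14,25)=8 [15,26)=4 [16,27)=4 [17,28)=4 [18,29)=4 [19,30)=4 [20,31)=5 [21,32)=9 [22,33)=9 [23,34)=9 [24,35)=9 [25,36)=9 [26,37)=9 [27,38)=9 [28,39)=9 [29,40)=9 [30,41)=9 [31,42)=9 [32,43)=8 [33,44)=8 [36,47)=8 [37,48)=8 [38,49)=8 [39,50)=8 [40,51)=8 [41,52)=8 [42,53)=9 [43,54)=9 [44,55)=9 [45,56)=9 [46,57)=9 [47,58)=9 [48,59)=9 [49,60)=9 [50,61)=9 [51,62)=9 [52,63)=9

i=0 t=1 v=6: → [1,12),[0,11); WM=1
i=1 t=0 v=9: → [0,11); WM=1
i=2 t=1 v=9: → [1,12),[0,11); WM=1
i=3 t=8 v=2: → [8,19),[7,18),[6,17),[5,16),[4,15),[3,14),[2,13),[1,12),[0,11); WM=8
i=4 t=14 v=8: → [14,25),[13,24),[12,23),[11,22),[10,21),[9,20),[8,19),[7,18),[6,17),[5,16),[4,15); WM=14; [0,11) fires=9 [1,12) fires=9 [2,13) fires=2 [3,14) fires=2
i=5 t=0 v=6: DROP (t<14-1); WM=14
i=6 t=12 v=3: DROP (t<14-1); WM=14
i=7 t=16 v=3: → [16,27),[15,26),[14,25),[13,24),[12,23),[11,22),[10,21),[9,20),[8,19),[7,18),[6,17); WM=16; [4,15) fires=8 [5,16) fires=8
i=8 t=10 v=3: DROP (t<16-1); WM=16
i=9 t=5 v=6: DROP (t<16-1); WM=16
i=10 t=21 v=1: → [21,32),[20,31),[19,30),[18,29),[17,28),[16,27),[15,26),[14,25),[13,24),[12,23),[11,22); WM=21; [6,17) fires=8 [7,18) fires=8 [8,19) fires=8 [9,20) fires=8 [10,21) fires=8
i=11 t=22 v=4: → [22,33),[21,32),[20,31),[19,30),[18,29),[17,28),[16,27),[15,26),[14,25),[13,24),[12,23); WM=22; [11,22) fires=8
i=12 t=30 v=4: → [30,41),[29,40),[28,39),[27,38),[26,37),[25,36),[24,35),[23,34),[22,33),[21,32),[20,31); WM=30; [12,23) fires=8 [13,24) fires=8 [14,25) fires=8 [15,26) fires=4 [16,27) fires=4 [17,28) fires=4 [18,29) fires=4 [19,30) fires=4
i=13 t=30 v=5: → [30,41),[29,40),[28,39),[27,38),[26,37),[25,36),[24,35),[23,34),[22,33),[21,32),[20,31); WM=30
i=14 t=31 v=9: → [31,42),[30,41),[29,40),[28,39),[27,38),[26,37),[25,36),[24,35),[23,34),[22,33),[21,32); WM=31; [20,31) fires=5
i=15 t=33 v=1: → [33,44),[32,43),[31,42),[30,41),[29,40),[28,39),[27,38),[26,37),[25,36),[24,35),[23,34); WM=33; [21,32) fires=9 [22,33) fires=9
i=16 t=33 v=8: → [33,44),[32,43),[31,42),[30,41),[29,40),[28,39),[27,38),[26,37),[25,36),[24,35),[23,34); WM=33
i=17 t=46 v=8: → [46,57),[45,56),[44,55),[43,54),[42,53),[41,52),[40,51),[39,50),[38,49),[37,48),[36,47); WM=46; [23,34) fires=9 [24,35) fires=9 [25,36) fires=9 [26,37) fires=9 [27,38) fires=9 [28,39) fires=9 [29,40) fires=9 [30,41) fires=9 [31,42) fires=9 [32,43) fires=8 [33,44) fires=8
i=18 t=47 v=4: → [47,58),[46,57),[45,56),[44,55),[43,54),[42,53),[41,52),[40,51),[39,50),[38,49),[37,48); WM=47; [36,47) fires=8
i=19 t=50 v=1: → [50,61),[49,60),[48,59),[47,58),[46,57),[45,56),[44,55),[43,54),[42,53),[41,52),[40,51); WM=50; [37,48) fires=8 [38,49) fires=8 [39,50) fires=8
i=20 t=26 v=4: DROP (t<50-1); WM=50
i=21 t=52 v=9: → [52,63),[51,62),[50,61),[49,60),[48,59),[47,58),[46,57),[45,56),[44,55),[43,54),[42,53); WM=52; [40,51) fires=8 [41,52) fires=8
i=22 t=40 v=3: DROP (t<52-1); WM=52
i=23 t=35 v=2: DROP (t<52-1); WM=52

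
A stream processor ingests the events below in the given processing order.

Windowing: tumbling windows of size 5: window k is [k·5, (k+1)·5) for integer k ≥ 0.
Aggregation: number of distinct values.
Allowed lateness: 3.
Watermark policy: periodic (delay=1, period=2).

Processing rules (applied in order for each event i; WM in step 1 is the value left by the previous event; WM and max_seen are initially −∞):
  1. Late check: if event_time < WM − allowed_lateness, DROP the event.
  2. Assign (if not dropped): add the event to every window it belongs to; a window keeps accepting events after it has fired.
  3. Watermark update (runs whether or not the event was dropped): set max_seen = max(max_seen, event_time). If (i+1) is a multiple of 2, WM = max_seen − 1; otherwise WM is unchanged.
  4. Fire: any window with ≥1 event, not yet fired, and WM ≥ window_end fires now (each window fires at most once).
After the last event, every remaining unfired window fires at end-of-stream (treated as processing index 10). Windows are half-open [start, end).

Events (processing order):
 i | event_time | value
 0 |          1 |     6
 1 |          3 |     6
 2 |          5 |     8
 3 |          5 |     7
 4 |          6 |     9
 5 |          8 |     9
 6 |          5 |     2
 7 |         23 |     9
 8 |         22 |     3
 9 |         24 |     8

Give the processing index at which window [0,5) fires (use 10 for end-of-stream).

i=0 t=1 v=6: → [0,5); WM=−∞
i=1 t=3 v=6: → [0,5); WM=2
i=2 t=5 v=8: → [5,10); WM=2
i=3 t=5 v=7: → [5,10); WM=4
i=4 t=6 v=9: → [5,10); WM=4
i=5 t=8 v=9: → [5,10); WM=7; [0,5) fires=1
i=6 t=5 v=2: → [5,10); WM=7
i=7 t=23 v=9: → [20,25); WM=22; [5,10) fires=4
i=8 t=22 v=3: → [20,25); WM=22
i=9 t=24 v=8: → [20,25); WM=23

5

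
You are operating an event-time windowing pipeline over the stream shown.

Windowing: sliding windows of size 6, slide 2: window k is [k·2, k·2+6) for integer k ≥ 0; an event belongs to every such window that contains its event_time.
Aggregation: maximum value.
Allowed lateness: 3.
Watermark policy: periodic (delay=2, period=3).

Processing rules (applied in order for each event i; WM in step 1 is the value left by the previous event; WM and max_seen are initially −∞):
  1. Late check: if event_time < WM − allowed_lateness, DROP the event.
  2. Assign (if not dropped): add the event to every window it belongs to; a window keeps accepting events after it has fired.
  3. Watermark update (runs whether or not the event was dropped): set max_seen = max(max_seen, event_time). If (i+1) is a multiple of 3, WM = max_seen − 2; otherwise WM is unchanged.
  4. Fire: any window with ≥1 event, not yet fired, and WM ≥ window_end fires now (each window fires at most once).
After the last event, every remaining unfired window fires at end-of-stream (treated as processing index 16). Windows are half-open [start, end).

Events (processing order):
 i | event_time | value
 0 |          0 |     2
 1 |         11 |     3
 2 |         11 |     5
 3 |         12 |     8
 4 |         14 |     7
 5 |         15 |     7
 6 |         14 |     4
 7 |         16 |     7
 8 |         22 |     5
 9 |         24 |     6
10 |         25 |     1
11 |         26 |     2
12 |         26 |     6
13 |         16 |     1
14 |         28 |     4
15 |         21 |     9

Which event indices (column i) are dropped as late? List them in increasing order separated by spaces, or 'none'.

13 15

i=0 t=0 v=2: → [0,6); WM=−∞
i=1 t=11 v=3: → [10,16),[8,14),[6,12); WM=−∞
i=2 t=11 v=5: → [10,16),[8,14),[6,12); WM=9; [0,6) fires=2
i=3 t=12 v=8: → [12,18),[10,16),[8,14); WM=9
i=4 t=14 v=7: → [14,20),[12,18),[10,16); WM=9
i=5 t=15 v=7: → [14,20),[12,18),[10,16); WM=13; [6,12) fires=5
i=6 t=14 v=4: → [14,20),[12,18),[10,16); WM=13
i=7 t=16 v=7: → [16,22),[14,20),[12,18); WM=13
i=8 t=22 v=5: → [22,28),[20,26),[18,24); WM=20; [8,14) fires=8 [10,16) fires=8 [12,18) fires=8 [14,20) fires=7
i=9 t=24 v=6: → [24,30),[22,28),[20,26); WM=20
i=10 t=25 v=1: → [24,30),[22,28),[20,26); WM=20
i=11 t=26 v=2: → [26,32),[24,30),[22,28); WM=24; [16,22) fires=7 [18,24) fires=5
i=12 t=26 v=6: → [26,32),[24,30),[22,28); WM=24
i=13 t=16 v=1: DROP (t<24-3); WM=24
i=14 t=28 v=4: → [28,34),[26,32),[24,30); WM=26; [20,26) fires=6
i=15 t=21 v=9: DROP (t<26-3); WM=26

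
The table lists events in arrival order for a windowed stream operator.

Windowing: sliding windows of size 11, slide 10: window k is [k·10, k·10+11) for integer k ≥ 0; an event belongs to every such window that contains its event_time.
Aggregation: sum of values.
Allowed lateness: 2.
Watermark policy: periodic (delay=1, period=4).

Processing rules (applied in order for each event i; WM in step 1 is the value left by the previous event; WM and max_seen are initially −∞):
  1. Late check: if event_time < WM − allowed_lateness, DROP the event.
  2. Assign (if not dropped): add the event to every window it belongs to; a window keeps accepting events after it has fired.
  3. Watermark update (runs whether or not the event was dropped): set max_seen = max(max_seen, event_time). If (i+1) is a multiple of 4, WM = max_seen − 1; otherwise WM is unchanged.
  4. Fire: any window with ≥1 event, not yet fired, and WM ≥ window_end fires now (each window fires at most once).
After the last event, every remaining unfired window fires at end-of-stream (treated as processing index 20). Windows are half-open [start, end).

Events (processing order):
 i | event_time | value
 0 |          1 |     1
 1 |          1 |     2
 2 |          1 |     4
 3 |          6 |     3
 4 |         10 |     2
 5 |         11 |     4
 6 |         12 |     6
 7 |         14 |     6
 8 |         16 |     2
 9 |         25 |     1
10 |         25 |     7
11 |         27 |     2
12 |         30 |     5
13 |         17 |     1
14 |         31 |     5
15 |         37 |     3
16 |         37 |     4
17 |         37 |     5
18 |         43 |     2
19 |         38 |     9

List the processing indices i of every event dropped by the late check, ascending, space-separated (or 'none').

13

i=0 t=1 v=1: → [0,11); WM=−∞
i=1 t=1 v=2: → [0,11); WM=−∞
i=2 t=1 v=4: → [0,11); WM=−∞
i=3 t=6 v=3: → [0,11); WM=5
i=4 t=10 v=2: → [10,21),[0,11); WM=5
i=5 t=11 v=4: → [10,21); WM=5
i=6 t=12 v=6: → [10,21); WM=5
i=7 t=14 v=6: → [10,21); WM=13; [0,11) fires=12
i=8 t=16 v=2: → [10,21); WM=13
i=9 t=25 v=1: → [20,31); WM=13
i=10 t=25 v=7: → [20,31); WM=13
i=11 t=27 v=2: → [20,31); WM=26; [10,21) fires=20
i=12 t=30 v=5: → [30,41),[20,31); WM=26
i=13 t=17 v=1: DROP (t<26-2); WM=26
i=14 t=31 v=5: → [30,41); WM=26
i=15 t=37 v=3: → [30,41); WM=36; [20,31) fires=15
i=16 t=37 v=4: → [30,41); WM=36
i=17 t=37 v=5: → [30,41); WM=36
i=18 t=43 v=2: → [40,51); WM=36
i=19 t=38 v=9: → [30,41); WM=42; [30,41) fires=31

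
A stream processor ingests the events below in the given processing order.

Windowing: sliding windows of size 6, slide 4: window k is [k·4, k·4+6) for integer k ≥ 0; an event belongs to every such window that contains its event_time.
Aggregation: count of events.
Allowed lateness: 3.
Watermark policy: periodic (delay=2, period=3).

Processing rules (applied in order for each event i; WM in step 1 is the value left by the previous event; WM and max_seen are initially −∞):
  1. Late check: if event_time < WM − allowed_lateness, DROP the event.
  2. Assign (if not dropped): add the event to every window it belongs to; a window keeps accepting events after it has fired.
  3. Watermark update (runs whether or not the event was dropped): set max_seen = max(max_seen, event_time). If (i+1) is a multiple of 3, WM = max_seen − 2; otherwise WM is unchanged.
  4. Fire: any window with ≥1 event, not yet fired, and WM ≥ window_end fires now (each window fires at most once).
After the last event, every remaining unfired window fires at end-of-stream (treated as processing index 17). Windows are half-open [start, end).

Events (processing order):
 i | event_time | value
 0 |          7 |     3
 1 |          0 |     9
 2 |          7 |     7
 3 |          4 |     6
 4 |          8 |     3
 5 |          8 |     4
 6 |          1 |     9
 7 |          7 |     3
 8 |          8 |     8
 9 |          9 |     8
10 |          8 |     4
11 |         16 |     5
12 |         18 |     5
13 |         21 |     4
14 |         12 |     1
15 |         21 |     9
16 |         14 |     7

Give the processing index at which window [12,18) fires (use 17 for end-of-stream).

i=0 t=7 v=3: → [4,10); WM=−∞
i=1 t=0 v=9: → [0,6); WM=−∞
i=2 t=7 v=7: → [4,10); WM=5
i=3 t=4 v=6: → [4,10),[0,6); WM=5
i=4 t=8 v=3: → [8,14),[4,10); WM=5
i=5 t=8 v=4: → [8,14),[4,10); WM=6; [0,6) fires=2
i=6 t=1 v=9: DROP (t<6-3); WM=6
i=7 t=7 v=3: → [4,10); WM=6
i=8 t=8 v=8: → [8,14),[4,10); WM=6
i=9 t=9 v=8: → [8,14),[4,10); WM=6
i=10 t=8 v=4: → [8,14),[4,10); WM=6
i=11 t=16 v=5: → [16,22),[12,18); WM=14; [4,10) fires=9 [8,14) fires=5
i=12 t=18 v=5: → [16,22); WM=14
i=13 t=21 v=4: → [20,26),[16,22); WM=14
i=14 t=12 v=1: → [12,18),[8,14); WM=19; [12,18) fires=2
i=15 t=21 v=9: → [20,26),[16,22); WM=19
i=16 t=14 v=7: DROP (t<19-3); WM=19

14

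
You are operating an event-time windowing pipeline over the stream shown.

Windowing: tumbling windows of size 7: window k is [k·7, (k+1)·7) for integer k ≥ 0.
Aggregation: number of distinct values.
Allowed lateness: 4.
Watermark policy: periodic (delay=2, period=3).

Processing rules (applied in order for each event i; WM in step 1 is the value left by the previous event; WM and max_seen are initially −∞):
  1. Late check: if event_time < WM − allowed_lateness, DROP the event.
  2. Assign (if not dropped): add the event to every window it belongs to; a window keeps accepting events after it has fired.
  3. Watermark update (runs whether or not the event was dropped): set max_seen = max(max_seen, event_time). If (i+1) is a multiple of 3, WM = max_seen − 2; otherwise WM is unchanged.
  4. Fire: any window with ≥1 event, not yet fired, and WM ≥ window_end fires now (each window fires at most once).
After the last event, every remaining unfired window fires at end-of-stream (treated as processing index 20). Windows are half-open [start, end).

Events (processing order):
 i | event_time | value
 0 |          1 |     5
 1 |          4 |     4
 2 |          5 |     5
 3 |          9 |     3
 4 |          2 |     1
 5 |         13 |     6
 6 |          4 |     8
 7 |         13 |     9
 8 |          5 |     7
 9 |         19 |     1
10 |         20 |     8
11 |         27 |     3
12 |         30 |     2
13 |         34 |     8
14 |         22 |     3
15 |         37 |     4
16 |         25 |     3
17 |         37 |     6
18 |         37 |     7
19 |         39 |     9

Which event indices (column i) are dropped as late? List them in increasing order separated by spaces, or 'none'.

6 8 16

i=0 t=1 v=5: → [0,7); WM=−∞
i=1 t=4 v=4: → [0,7); WM=−∞
i=2 t=5 v=5: → [0,7); WM=3
i=3 t=9 v=3: → [7,14); WM=3
i=4 t=2 v=1: → [0,7); WM=3
i=5 t=13 v=6: → [7,14); WM=11; [0,7) fires=3
i=6 t=4 v=8: DROP (t<11-4); WM=11
i=7 t=13 v=9: → [7,14); WM=11
i=8 t=5 v=7: DROP (t<11-4); WM=11
i=9 t=19 v=1: → [14,21); WM=11
i=10 t=20 v=8: → [14,21); WM=11
i=11 t=27 v=3: → [21,28); WM=25; [7,14) fires=3 [14,21) fires=2
i=12 t=30 v=2: → [28,35); WM=25
i=13 t=34 v=8: → [28,35); WM=25
i=14 t=22 v=3: → [21,28); WM=32; [21,28) fires=1
i=15 t=37 v=4: → [35,42); WM=32
i=16 t=25 v=3: DROP (t<32-4); WM=32
i=17 t=37 v=6: → [35,42); WM=35; [28,35) fires=2
i=18 t=37 v=7: → [35,42); WM=35
i=19 t=39 v=9: → [35,42); WM=35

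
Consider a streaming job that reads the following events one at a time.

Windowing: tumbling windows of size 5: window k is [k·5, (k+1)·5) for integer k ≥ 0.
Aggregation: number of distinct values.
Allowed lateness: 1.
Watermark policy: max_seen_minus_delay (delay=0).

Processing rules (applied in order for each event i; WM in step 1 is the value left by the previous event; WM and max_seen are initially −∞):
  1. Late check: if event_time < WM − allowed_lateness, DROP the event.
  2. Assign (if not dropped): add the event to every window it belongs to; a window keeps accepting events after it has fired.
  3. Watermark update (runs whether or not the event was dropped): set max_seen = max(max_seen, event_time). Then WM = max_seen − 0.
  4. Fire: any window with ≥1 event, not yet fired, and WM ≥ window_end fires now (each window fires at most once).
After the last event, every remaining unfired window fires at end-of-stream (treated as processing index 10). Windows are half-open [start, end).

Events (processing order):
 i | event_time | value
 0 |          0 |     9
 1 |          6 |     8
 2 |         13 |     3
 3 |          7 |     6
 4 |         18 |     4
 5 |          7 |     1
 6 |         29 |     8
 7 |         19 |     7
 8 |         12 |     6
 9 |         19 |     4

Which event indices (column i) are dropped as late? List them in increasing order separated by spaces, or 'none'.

3 5 7 8 9

i=0 t=0 v=9: → [0,5); WM=0
i=1 t=6 v=8: → [5,10); WM=6; [0,5) fires=1
i=2 t=13 v=3: → [10,15); WM=13; [5,10) fires=1
i=3 t=7 v=6: DROP (t<13-1); WM=13
i=4 t=18 v=4: → [15,20); WM=18; [10,15) fires=1
i=5 t=7 v=1: DROP (t<18-1); WM=18
i=6 t=29 v=8: → [25,30); WM=29; [15,20) fires=1
i=7 t=19 v=7: DROP (t<29-1); WM=29
i=8 t=12 v=6: DROP (t<29-1); WM=29
i=9 t=19 v=4: DROP (t<29-1); WM=29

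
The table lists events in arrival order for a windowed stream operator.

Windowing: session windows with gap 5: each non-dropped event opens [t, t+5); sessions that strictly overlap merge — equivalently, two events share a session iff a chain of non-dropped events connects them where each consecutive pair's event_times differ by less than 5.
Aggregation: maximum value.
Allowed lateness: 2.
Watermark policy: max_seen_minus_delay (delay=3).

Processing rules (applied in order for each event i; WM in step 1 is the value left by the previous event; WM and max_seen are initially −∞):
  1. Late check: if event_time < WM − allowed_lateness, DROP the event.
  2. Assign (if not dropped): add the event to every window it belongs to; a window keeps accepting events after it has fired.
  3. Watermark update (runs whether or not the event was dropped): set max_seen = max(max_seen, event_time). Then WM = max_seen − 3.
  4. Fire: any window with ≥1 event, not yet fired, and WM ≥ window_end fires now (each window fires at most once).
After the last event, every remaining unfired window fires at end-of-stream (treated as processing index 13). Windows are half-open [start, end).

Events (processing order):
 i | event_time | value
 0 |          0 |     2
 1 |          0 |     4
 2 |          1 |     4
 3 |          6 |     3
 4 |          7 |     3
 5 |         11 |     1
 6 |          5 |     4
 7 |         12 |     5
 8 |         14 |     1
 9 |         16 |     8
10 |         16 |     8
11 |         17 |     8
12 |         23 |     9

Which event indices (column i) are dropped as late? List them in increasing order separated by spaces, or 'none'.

6

i=0 t=0 v=2: → [0,5); WM=-3
i=1 t=0 v=4: → [0,5); WM=-3
i=2 t=1 v=4: → [0,6); WM=-2
i=3 t=6 v=3: → [6,11); WM=3
i=4 t=7 v=3: → [6,12); WM=4
i=5 t=11 v=1: → [6,16); WM=8
i=6 t=5 v=4: DROP (t<8-2); WM=8
i=7 t=12 v=5: → [6,17); WM=9
i=8 t=14 v=1: → [6,19); WM=11
i=9 t=16 v=8: → [6,21); WM=13
i=10 t=16 v=8: → [6,21); WM=13
i=11 t=17 v=8: → [6,22); WM=14
i=12 t=23 v=9: → [23,28); WM=20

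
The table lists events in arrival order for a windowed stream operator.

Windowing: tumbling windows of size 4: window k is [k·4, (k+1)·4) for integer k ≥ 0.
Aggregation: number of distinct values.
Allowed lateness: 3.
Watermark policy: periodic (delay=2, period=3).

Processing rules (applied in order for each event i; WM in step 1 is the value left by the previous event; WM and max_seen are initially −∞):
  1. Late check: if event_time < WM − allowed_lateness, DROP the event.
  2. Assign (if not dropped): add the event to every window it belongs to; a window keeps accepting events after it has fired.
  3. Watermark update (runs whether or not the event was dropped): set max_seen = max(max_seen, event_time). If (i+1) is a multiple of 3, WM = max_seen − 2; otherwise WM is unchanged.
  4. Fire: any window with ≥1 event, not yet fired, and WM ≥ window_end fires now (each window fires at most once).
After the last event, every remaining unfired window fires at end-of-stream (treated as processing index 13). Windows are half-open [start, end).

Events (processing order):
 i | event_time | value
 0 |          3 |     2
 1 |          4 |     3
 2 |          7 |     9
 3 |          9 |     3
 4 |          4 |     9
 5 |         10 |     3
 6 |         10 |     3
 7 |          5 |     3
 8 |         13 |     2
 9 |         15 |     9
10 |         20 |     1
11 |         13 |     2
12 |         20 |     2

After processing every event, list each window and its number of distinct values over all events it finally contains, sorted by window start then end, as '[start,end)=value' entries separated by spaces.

i=0 t=3 v=2: → [0,4); WM=−∞
i=1 t=4 v=3: → [4,8); WM=−∞
i=2 t=7 v=9: → [4,8); WM=5; [0,4) fires=1
i=3 t=9 v=3: → [8,12); WM=5
i=4 t=4 v=9: → [4,8); WM=5
i=5 t=10 v=3: → [8,12); WM=8; [4,8) fires=2
i=6 t=10 v=3: → [8,12); WM=8
i=7 t=5 v=3: → [4,8); WM=8
i=8 t=13 v=2: → [12,16); WM=11
i=9 t=15 v=9: → [12,16); WM=11
i=10 t=20 v=1: → [20,24); WM=11
i=11 t=13 v=2: → [12,16); WM=18; [8,12) fires=1 [12,16) fires=2
i=12 t=20 v=2: → [20,24); WM=18

[0,4)=1 [4,8)=2 [8,12)=1 [12,16)=2 [20,24)=2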